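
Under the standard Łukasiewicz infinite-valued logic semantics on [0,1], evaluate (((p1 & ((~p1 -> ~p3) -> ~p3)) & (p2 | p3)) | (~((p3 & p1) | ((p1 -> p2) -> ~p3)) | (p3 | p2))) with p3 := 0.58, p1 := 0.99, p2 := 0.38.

0.58

~p1: Łukasiewicz ¬ gives 1 − 0.99 = 0.01
~p3: Łukasiewicz ¬ gives 1 − 0.58 = 0.42
(~p1 -> ~p3): min(1, 1 − 0.01 + 0.42) = 1
~p3: Łukasiewicz ¬ gives 1 − 0.58 = 0.42
((~p1 -> ~p3) -> ~p3): min(1, 1 − 1 + 0.42) = 0.42
(p1 & ((~p1 -> ~p3) -> ~p3)) = min(0.99, 0.42) = 0.42
(p2 | p3) = max(0.38, 0.58) = 0.58
((p1 & ((~p1 -> ~p3) -> ~p3)) & (p2 | p3)) = min(0.42, 0.58) = 0.42
(p3 & p1) = min(0.58, 0.99) = 0.58
(p1 -> p2): min(1, 1 − 0.99 + 0.38) = 0.39
~p3: Łukasiewicz ¬ gives 1 − 0.58 = 0.42
((p1 -> p2) -> ~p3): min(1, 1 − 0.39 + 0.42) = 1
((p3 & p1) | ((p1 -> p2) -> ~p3)) = max(0.58, 1) = 1
~((p3 & p1) | ((p1 -> p2) -> ~p3)): Łukasiewicz ¬ gives 1 − 1 = 0
(p3 | p2) = max(0.58, 0.38) = 0.58
(~((p3 & p1) | ((p1 -> p2) -> ~p3)) | (p3 | p2)) = max(0, 0.58) = 0.58
(((p1 & ((~p1 -> ~p3) -> ~p3)) & (p2 | p3)) | (~((p3 & p1) | ((p1 -> p2) -> ~p3)) | (p3 | p2))) = max(0.42, 0.58) = 0.58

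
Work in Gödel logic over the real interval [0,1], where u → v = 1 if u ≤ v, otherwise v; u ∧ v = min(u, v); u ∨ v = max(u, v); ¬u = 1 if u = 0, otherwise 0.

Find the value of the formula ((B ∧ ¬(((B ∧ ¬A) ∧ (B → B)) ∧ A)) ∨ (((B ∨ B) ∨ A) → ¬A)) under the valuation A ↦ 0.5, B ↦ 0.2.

¬A: Gödel ¬ of 0.5 = 0 (operand ≠ 0)
(B ∧ ¬A) = min(0.2, 0) = 0
(B → B): 0.2 ≤ 0.2, so result = 1
((B ∧ ¬A) ∧ (B → B)) = min(0, 1) = 0
(((B ∧ ¬A) ∧ (B → B)) ∧ A) = min(0, 0.5) = 0
¬(((B ∧ ¬A) ∧ (B → B)) ∧ A): Gödel ¬ of 0 = 1 (operand is 0)
(B ∧ ¬(((B ∧ ¬A) ∧ (B → B)) ∧ A)) = min(0.2, 1) = 0.2
(B ∨ B) = max(0.2, 0.2) = 0.2
((B ∨ B) ∨ A) = max(0.2, 0.5) = 0.5
¬A: Gödel ¬ of 0.5 = 0 (operand ≠ 0)
(((B ∨ B) ∨ A) → ¬A): 0.5 > 0, so result = 0
((B ∧ ¬(((B ∧ ¬A) ∧ (B → B)) ∧ A)) ∨ (((B ∨ B) ∨ A) → ¬A)) = max(0.2, 0) = 0.2

0.20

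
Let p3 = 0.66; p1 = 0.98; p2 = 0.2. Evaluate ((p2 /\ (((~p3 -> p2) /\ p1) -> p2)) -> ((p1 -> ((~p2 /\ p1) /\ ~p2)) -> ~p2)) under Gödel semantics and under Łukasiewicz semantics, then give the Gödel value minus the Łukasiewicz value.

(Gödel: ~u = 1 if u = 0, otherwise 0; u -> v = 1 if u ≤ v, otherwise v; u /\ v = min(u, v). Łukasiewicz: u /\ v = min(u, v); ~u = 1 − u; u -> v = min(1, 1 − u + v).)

0.00

Gödel evaluation:
  ~p3: Gödel ¬ of 0.66 = 0 (operand ≠ 0)
  (~p3 -> p2): 0 ≤ 0.2, so result = 1
  ((~p3 -> p2) /\ p1) = min(1, 0.98) = 0.98
  (((~p3 -> p2) /\ p1) -> p2): 0.98 > 0.2, so result = 0.2
  (p2 /\ (((~p3 -> p2) /\ p1) -> p2)) = min(0.2, 0.2) = 0.2
  ~p2: Gödel ¬ of 0.2 = 0 (operand ≠ 0)
  (~p2 /\ p1) = min(0, 0.98) = 0
  ~p2: Gödel ¬ of 0.2 = 0 (operand ≠ 0)
  ((~p2 /\ p1) /\ ~p2) = min(0, 0) = 0
  (p1 -> ((~p2 /\ p1) /\ ~p2)): 0.98 > 0, so result = 0
  ~p2: Gödel ¬ of 0.2 = 0 (operand ≠ 0)
  ((p1 -> ((~p2 /\ p1) /\ ~p2)) -> ~p2): 0 ≤ 0, so result = 1
  ((p2 /\ (((~p3 -> p2) /\ p1) -> p2)) -> ((p1 -> ((~p2 /\ p1) /\ ~p2)) -> ~p2)): 0.2 ≤ 1, so result = 1
  Gödel value = 1
Łukasiewicz evaluation:
  ~p3: Łukasiewicz ¬ gives 1 − 0.66 = 0.34
  (~p3 -> p2): min(1, 1 − 0.34 + 0.2) = 0.86
  ((~p3 -> p2) /\ p1) = min(0.86, 0.98) = 0.86
  (((~p3 -> p2) /\ p1) -> p2): min(1, 1 − 0.86 + 0.2) = 0.34
  (p2 /\ (((~p3 -> p2) /\ p1) -> p2)) = min(0.2, 0.34) = 0.2
  ~p2: Łukasiewicz ¬ gives 1 − 0.2 = 0.8
  (~p2 /\ p1) = min(0.8, 0.98) = 0.8
  ~p2: Łukasiewicz ¬ gives 1 − 0.2 = 0.8
  ((~p2 /\ p1) /\ ~p2) = min(0.8, 0.8) = 0.8
  (p1 -> ((~p2 /\ p1) /\ ~p2)): min(1, 1 − 0.98 + 0.8) = 0.82
  ~p2: Łukasiewicz ¬ gives 1 − 0.2 = 0.8
  ((p1 -> ((~p2 /\ p1) /\ ~p2)) -> ~p2): min(1, 1 − 0.82 + 0.8) = 0.98
  ((p2 /\ (((~p3 -> p2) /\ p1) -> p2)) -> ((p1 -> ((~p2 /\ p1) /\ ~p2)) -> ~p2)): min(1, 1 − 0.2 + 0.98) = 1
  Łukasiewicz value = 1
Difference: 1 − 1 = 0.00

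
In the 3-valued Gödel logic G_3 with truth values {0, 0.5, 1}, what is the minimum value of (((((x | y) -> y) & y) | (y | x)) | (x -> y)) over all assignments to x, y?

0.50

The minimum is attained at x = 0.5, y = 0:
  (x | y) = max(0.5, 0) = 0.5
  ((x | y) -> y): 0.5 > 0, so result = 0
  (((x | y) -> y) & y) = min(0, 0) = 0
  (y | x) = max(0, 0.5) = 0.5
  ((((x | y) -> y) & y) | (y | x)) = max(0, 0.5) = 0.5
  (x -> y): 0.5 > 0, so result = 0
  (((((x | y) -> y) & y) | (y | x)) | (x -> y)) = max(0.5, 0) = 0.5
Checking all 9 assignments confirms none give a value below 0.50.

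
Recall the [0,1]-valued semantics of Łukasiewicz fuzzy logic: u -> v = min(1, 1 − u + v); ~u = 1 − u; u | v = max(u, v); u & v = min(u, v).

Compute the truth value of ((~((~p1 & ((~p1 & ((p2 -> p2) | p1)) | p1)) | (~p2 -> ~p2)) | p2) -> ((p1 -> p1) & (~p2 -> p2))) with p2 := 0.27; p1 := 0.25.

1.00

~p1: Łukasiewicz ¬ gives 1 − 0.25 = 0.75
~p1: Łukasiewicz ¬ gives 1 − 0.25 = 0.75
(p2 -> p2): min(1, 1 − 0.27 + 0.27) = 1
((p2 -> p2) | p1) = max(1, 0.25) = 1
(~p1 & ((p2 -> p2) | p1)) = min(0.75, 1) = 0.75
((~p1 & ((p2 -> p2) | p1)) | p1) = max(0.75, 0.25) = 0.75
(~p1 & ((~p1 & ((p2 -> p2) | p1)) | p1)) = min(0.75, 0.75) = 0.75
~p2: Łukasiewicz ¬ gives 1 − 0.27 = 0.73
~p2: Łukasiewicz ¬ gives 1 − 0.27 = 0.73
(~p2 -> ~p2): min(1, 1 − 0.73 + 0.73) = 1
((~p1 & ((~p1 & ((p2 -> p2) | p1)) | p1)) | (~p2 -> ~p2)) = max(0.75, 1) = 1
~((~p1 & ((~p1 & ((p2 -> p2) | p1)) | p1)) | (~p2 -> ~p2)): Łukasiewicz ¬ gives 1 − 1 = 0
(~((~p1 & ((~p1 & ((p2 -> p2) | p1)) | p1)) | (~p2 -> ~p2)) | p2) = max(0, 0.27) = 0.27
(p1 -> p1): min(1, 1 − 0.25 + 0.25) = 1
~p2: Łukasiewicz ¬ gives 1 − 0.27 = 0.73
(~p2 -> p2): min(1, 1 − 0.73 + 0.27) = 0.54
((p1 -> p1) & (~p2 -> p2)) = min(1, 0.54) = 0.54
((~((~p1 & ((~p1 & ((p2 -> p2) | p1)) | p1)) | (~p2 -> ~p2)) | p2) -> ((p1 -> p1) & (~p2 -> p2))): min(1, 1 − 0.27 + 0.54) = 1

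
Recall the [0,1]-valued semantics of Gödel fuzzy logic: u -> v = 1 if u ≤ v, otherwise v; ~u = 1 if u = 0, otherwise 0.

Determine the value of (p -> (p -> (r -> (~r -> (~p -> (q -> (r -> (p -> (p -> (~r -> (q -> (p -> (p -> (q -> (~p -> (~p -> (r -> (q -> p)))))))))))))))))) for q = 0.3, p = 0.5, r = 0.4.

~r: Gödel ¬ of 0.4 = 0 (operand ≠ 0)
~p: Gödel ¬ of 0.5 = 0 (operand ≠ 0)
~r: Gödel ¬ of 0.4 = 0 (operand ≠ 0)
~p: Gödel ¬ of 0.5 = 0 (operand ≠ 0)
~p: Gödel ¬ of 0.5 = 0 (operand ≠ 0)
(q -> p): 0.3 ≤ 0.5, so result = 1
(r -> (q -> p)): 0.4 ≤ 1, so result = 1
(~p -> (r -> (q -> p))): 0 ≤ 1, so result = 1
(~p -> (~p -> (r -> (q -> p)))): 0 ≤ 1, so result = 1
(q -> (~p -> (~p -> (r -> (q -> p))))): 0.3 ≤ 1, so result = 1
(p -> (q -> (~p -> (~p -> (r -> (q -> p)))))): 0.5 ≤ 1, so result = 1
(p -> (p -> (q -> (~p -> (~p -> (r -> (q -> p))))))): 0.5 ≤ 1, so result = 1
(q -> (p -> (p -> (q -> (~p -> (~p -> (r -> (q -> p)))))))): 0.3 ≤ 1, so result = 1
(~r -> (q -> (p -> (p -> (q -> (~p -> (~p -> (r -> (q -> p))))))))): 0 ≤ 1, so result = 1
(p -> (~r -> (q -> (p -> (p -> (q -> (~p -> (~p -> (r -> (q -> p)))))))))): 0.5 ≤ 1, so result = 1
(p -> (p -> (~r -> (q -> (p -> (p -> (q -> (~p -> (~p -> (r -> (q -> p))))))))))): 0.5 ≤ 1, so result = 1
(r -> (p -> (p -> (~r -> (q -> (p -> (p -> (q -> (~p -> (~p -> (r -> (q -> p)))))))))))): 0.4 ≤ 1, so result = 1
(q -> (r -> (p -> (p -> (~r -> (q -> (p -> (p -> (q -> (~p -> (~p -> (r -> (q -> p))))))))))))): 0.3 ≤ 1, so result = 1
(~p -> (q -> (r -> (p -> (p -> (~r -> (q -> (p -> (p -> (q -> (~p -> (~p -> (r -> (q -> p)))))))))))))): 0 ≤ 1, so result = 1
(~r -> (~p -> (q -> (r -> (p -> (p -> (~r -> (q -> (p -> (p -> (q -> (~p -> (~p -> (r -> (q -> p))))))))))))))): 0 ≤ 1, so result = 1
(r -> (~r -> (~p -> (q -> (r -> (p -> (p -> (~r -> (q -> (p -> (p -> (q -> (~p -> (~p -> (r -> (q -> p)))))))))))))))): 0.4 ≤ 1, so result = 1
(p -> (r -> (~r -> (~p -> (q -> (r -> (p -> (p -> (~r -> (q -> (p -> (p -> (q -> (~p -> (~p -> (r -> (q -> p))))))))))))))))): 0.5 ≤ 1, so result = 1
(p -> (p -> (r -> (~r -> (~p -> (q -> (r -> (p -> (p -> (~r -> (q -> (p -> (p -> (q -> (~p -> (~p -> (r -> (q -> p)))))))))))))))))): 0.5 ≤ 1, so result = 1

1.00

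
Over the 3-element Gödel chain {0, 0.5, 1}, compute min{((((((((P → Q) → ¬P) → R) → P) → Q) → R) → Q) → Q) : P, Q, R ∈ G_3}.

0.50

The minimum is attained at P = 0, Q = 0.5, R = 0:
  (P → Q): 0 ≤ 0.5, so result = 1
  ¬P: Gödel ¬ of 0 = 1 (operand is 0)
  ((P → Q) → ¬P): 1 ≤ 1, so result = 1
  (((P → Q) → ¬P) → R): 1 > 0, so result = 0
  ((((P → Q) → ¬P) → R) → P): 0 ≤ 0, so result = 1
  (((((P → Q) → ¬P) → R) → P) → Q): 1 > 0.5, so result = 0.5
  ((((((P → Q) → ¬P) → R) → P) → Q) → R): 0.5 > 0, so result = 0
  (((((((P → Q) → ¬P) → R) → P) → Q) → R) → Q): 0 ≤ 0.5, so result = 1
  ((((((((P → Q) → ¬P) → R) → P) → Q) → R) → Q) → Q): 1 > 0.5, so result = 0.5
Checking all 27 assignments confirms none give a value below 0.50.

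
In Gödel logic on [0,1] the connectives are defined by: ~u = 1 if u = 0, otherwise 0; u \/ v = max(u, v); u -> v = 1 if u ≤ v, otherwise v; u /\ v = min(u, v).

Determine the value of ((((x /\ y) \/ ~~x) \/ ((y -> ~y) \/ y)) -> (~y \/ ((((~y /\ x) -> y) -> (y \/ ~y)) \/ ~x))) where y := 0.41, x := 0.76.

(x /\ y) = min(0.76, 0.41) = 0.41
~x: Gödel ¬ of 0.76 = 0 (operand ≠ 0)
~~x: Gödel ¬ of 0 = 1 (operand is 0)
((x /\ y) \/ ~~x) = max(0.41, 1) = 1
~y: Gödel ¬ of 0.41 = 0 (operand ≠ 0)
(y -> ~y): 0.41 > 0, so result = 0
((y -> ~y) \/ y) = max(0, 0.41) = 0.41
(((x /\ y) \/ ~~x) \/ ((y -> ~y) \/ y)) = max(1, 0.41) = 1
~y: Gödel ¬ of 0.41 = 0 (operand ≠ 0)
~y: Gödel ¬ of 0.41 = 0 (operand ≠ 0)
(~y /\ x) = min(0, 0.76) = 0
((~y /\ x) -> y): 0 ≤ 0.41, so result = 1
~y: Gödel ¬ of 0.41 = 0 (operand ≠ 0)
(y \/ ~y) = max(0.41, 0) = 0.41
(((~y /\ x) -> y) -> (y \/ ~y)): 1 > 0.41, so result = 0.41
~x: Gödel ¬ of 0.76 = 0 (operand ≠ 0)
((((~y /\ x) -> y) -> (y \/ ~y)) \/ ~x) = max(0.41, 0) = 0.41
(~y \/ ((((~y /\ x) -> y) -> (y \/ ~y)) \/ ~x)) = max(0, 0.41) = 0.41
((((x /\ y) \/ ~~x) \/ ((y -> ~y) \/ y)) -> (~y \/ ((((~y /\ x) -> y) -> (y \/ ~y)) \/ ~x))): 1 > 0.41, so result = 0.41

0.41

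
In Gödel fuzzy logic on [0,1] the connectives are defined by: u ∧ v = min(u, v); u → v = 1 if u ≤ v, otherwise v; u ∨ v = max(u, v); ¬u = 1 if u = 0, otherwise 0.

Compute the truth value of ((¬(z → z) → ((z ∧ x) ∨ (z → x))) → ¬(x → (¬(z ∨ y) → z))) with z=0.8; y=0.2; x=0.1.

(z → z): 0.8 ≤ 0.8, so result = 1
¬(z → z): Gödel ¬ of 1 = 0 (operand ≠ 0)
(z ∧ x) = min(0.8, 0.1) = 0.1
(z → x): 0.8 > 0.1, so result = 0.1
((z ∧ x) ∨ (z → x)) = max(0.1, 0.1) = 0.1
(¬(z → z) → ((z ∧ x) ∨ (z → x))): 0 ≤ 0.1, so result = 1
(z ∨ y) = max(0.8, 0.2) = 0.8
¬(z ∨ y): Gödel ¬ of 0.8 = 0 (operand ≠ 0)
(¬(z ∨ y) → z): 0 ≤ 0.8, so result = 1
(x → (¬(z ∨ y) → z)): 0.1 ≤ 1, so result = 1
¬(x → (¬(z ∨ y) → z)): Gödel ¬ of 1 = 0 (operand ≠ 0)
((¬(z → z) → ((z ∧ x) ∨ (z → x))) → ¬(x → (¬(z ∨ y) → z))): 1 > 0, so result = 0

0.00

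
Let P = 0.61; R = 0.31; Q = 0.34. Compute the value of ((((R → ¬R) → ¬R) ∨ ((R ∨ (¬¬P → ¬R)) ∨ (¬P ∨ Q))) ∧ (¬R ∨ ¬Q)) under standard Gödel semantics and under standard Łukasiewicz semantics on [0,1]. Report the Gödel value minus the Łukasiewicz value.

-0.69

Gödel evaluation:
  ¬R: Gödel ¬ of 0.31 = 0 (operand ≠ 0)
  (R → ¬R): 0.31 > 0, so result = 0
  ¬R: Gödel ¬ of 0.31 = 0 (operand ≠ 0)
  ((R → ¬R) → ¬R): 0 ≤ 0, so result = 1
  ¬P: Gödel ¬ of 0.61 = 0 (operand ≠ 0)
  ¬¬P: Gödel ¬ of 0 = 1 (operand is 0)
  ¬R: Gödel ¬ of 0.31 = 0 (operand ≠ 0)
  (¬¬P → ¬R): 1 > 0, so result = 0
  (R ∨ (¬¬P → ¬R)) = max(0.31, 0) = 0.31
  ¬P: Gödel ¬ of 0.61 = 0 (operand ≠ 0)
  (¬P ∨ Q) = max(0, 0.34) = 0.34
  ((R ∨ (¬¬P → ¬R)) ∨ (¬P ∨ Q)) = max(0.31, 0.34) = 0.34
  (((R → ¬R) → ¬R) ∨ ((R ∨ (¬¬P → ¬R)) ∨ (¬P ∨ Q))) = max(1, 0.34) = 1
  ¬R: Gödel ¬ of 0.31 = 0 (operand ≠ 0)
  ¬Q: Gödel ¬ of 0.34 = 0 (operand ≠ 0)
  (¬R ∨ ¬Q) = max(0, 0) = 0
  ((((R → ¬R) → ¬R) ∨ ((R ∨ (¬¬P → ¬R)) ∨ (¬P ∨ Q))) ∧ (¬R ∨ ¬Q)) = min(1, 0) = 0
  Gödel value = 0
Łukasiewicz evaluation:
  ¬R: Łukasiewicz ¬ gives 1 − 0.31 = 0.69
  (R → ¬R): min(1, 1 − 0.31 + 0.69) = 1
  ¬R: Łukasiewicz ¬ gives 1 − 0.31 = 0.69
  ((R → ¬R) → ¬R): min(1, 1 − 1 + 0.69) = 0.69
  ¬P: Łukasiewicz ¬ gives 1 − 0.61 = 0.39
  ¬¬P: Łukasiewicz ¬ gives 1 − 0.39 = 0.61
  ¬R: Łukasiewicz ¬ gives 1 − 0.31 = 0.69
  (¬¬P → ¬R): min(1, 1 − 0.61 + 0.69) = 1
  (R ∨ (¬¬P → ¬R)) = max(0.31, 1) = 1
  ¬P: Łukasiewicz ¬ gives 1 − 0.61 = 0.39
  (¬P ∨ Q) = max(0.39, 0.34) = 0.39
  ((R ∨ (¬¬P → ¬R)) ∨ (¬P ∨ Q)) = max(1, 0.39) = 1
  (((R → ¬R) → ¬R) ∨ ((R ∨ (¬¬P → ¬R)) ∨ (¬P ∨ Q))) = max(0.69, 1) = 1
  ¬R: Łukasiewicz ¬ gives 1 − 0.31 = 0.69
  ¬Q: Łukasiewicz ¬ gives 1 − 0.34 = 0.66
  (¬R ∨ ¬Q) = max(0.69, 0.66) = 0.69
  ((((R → ¬R) → ¬R) ∨ ((R ∨ (¬¬P → ¬R)) ∨ (¬P ∨ Q))) ∧ (¬R ∨ ¬Q)) = min(1, 0.69) = 0.69
  Łukasiewicz value = 0.69
Difference: 0 − 0.69 = -0.69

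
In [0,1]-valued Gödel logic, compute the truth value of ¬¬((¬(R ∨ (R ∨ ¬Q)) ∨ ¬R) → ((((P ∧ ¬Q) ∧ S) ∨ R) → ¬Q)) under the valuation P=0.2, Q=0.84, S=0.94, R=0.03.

¬Q: Gödel ¬ of 0.84 = 0 (operand ≠ 0)
(R ∨ ¬Q) = max(0.03, 0) = 0.03
(R ∨ (R ∨ ¬Q)) = max(0.03, 0.03) = 0.03
¬(R ∨ (R ∨ ¬Q)): Gödel ¬ of 0.03 = 0 (operand ≠ 0)
¬R: Gödel ¬ of 0.03 = 0 (operand ≠ 0)
(¬(R ∨ (R ∨ ¬Q)) ∨ ¬R) = max(0, 0) = 0
¬Q: Gödel ¬ of 0.84 = 0 (operand ≠ 0)
(P ∧ ¬Q) = min(0.2, 0) = 0
((P ∧ ¬Q) ∧ S) = min(0, 0.94) = 0
(((P ∧ ¬Q) ∧ S) ∨ R) = max(0, 0.03) = 0.03
¬Q: Gödel ¬ of 0.84 = 0 (operand ≠ 0)
((((P ∧ ¬Q) ∧ S) ∨ R) → ¬Q): 0.03 > 0, so result = 0
((¬(R ∨ (R ∨ ¬Q)) ∨ ¬R) → ((((P ∧ ¬Q) ∧ S) ∨ R) → ¬Q)): 0 ≤ 0, so result = 1
¬((¬(R ∨ (R ∨ ¬Q)) ∨ ¬R) → ((((P ∧ ¬Q) ∧ S) ∨ R) → ¬Q)): Gödel ¬ of 1 = 0 (operand ≠ 0)
¬¬((¬(R ∨ (R ∨ ¬Q)) ∨ ¬R) → ((((P ∧ ¬Q) ∧ S) ∨ R) → ¬Q)): Gödel ¬ of 0 = 1 (operand is 0)

1.00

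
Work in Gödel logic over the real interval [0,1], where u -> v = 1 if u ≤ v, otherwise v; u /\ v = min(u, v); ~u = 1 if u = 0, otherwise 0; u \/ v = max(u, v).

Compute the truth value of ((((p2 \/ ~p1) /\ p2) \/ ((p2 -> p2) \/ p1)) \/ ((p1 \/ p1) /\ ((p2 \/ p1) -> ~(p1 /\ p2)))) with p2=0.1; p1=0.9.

~p1: Gödel ¬ of 0.9 = 0 (operand ≠ 0)
(p2 \/ ~p1) = max(0.1, 0) = 0.1
((p2 \/ ~p1) /\ p2) = min(0.1, 0.1) = 0.1
(p2 -> p2): 0.1 ≤ 0.1, so result = 1
((p2 -> p2) \/ p1) = max(1, 0.9) = 1
(((p2 \/ ~p1) /\ p2) \/ ((p2 -> p2) \/ p1)) = max(0.1, 1) = 1
(p1 \/ p1) = max(0.9, 0.9) = 0.9
(p2 \/ p1) = max(0.1, 0.9) = 0.9
(p1 /\ p2) = min(0.9, 0.1) = 0.1
~(p1 /\ p2): Gödel ¬ of 0.1 = 0 (operand ≠ 0)
((p2 \/ p1) -> ~(p1 /\ p2)): 0.9 > 0, so result = 0
((p1 \/ p1) /\ ((p2 \/ p1) -> ~(p1 /\ p2))) = min(0.9, 0) = 0
((((p2 \/ ~p1) /\ p2) \/ ((p2 -> p2) \/ p1)) \/ ((p1 \/ p1) /\ ((p2 \/ p1) -> ~(p1 /\ p2)))) = max(1, 0) = 1

1.00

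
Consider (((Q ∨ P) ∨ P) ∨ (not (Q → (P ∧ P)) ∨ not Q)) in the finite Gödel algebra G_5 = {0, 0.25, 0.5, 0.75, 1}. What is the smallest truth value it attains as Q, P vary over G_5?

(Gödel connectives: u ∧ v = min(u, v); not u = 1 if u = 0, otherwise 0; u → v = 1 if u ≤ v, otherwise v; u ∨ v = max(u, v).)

The minimum is attained at Q = 0.25, P = 0.25:
  (Q ∨ P) = max(0.25, 0.25) = 0.25
  ((Q ∨ P) ∨ P) = max(0.25, 0.25) = 0.25
  (P ∧ P) = min(0.25, 0.25) = 0.25
  (Q → (P ∧ P)): 0.25 ≤ 0.25, so result = 1
  not (Q → (P ∧ P)): Gödel ¬ of 1 = 0 (operand ≠ 0)
  not Q: Gödel ¬ of 0.25 = 0 (operand ≠ 0)
  (not (Q → (P ∧ P)) ∨ not Q) = max(0, 0) = 0
  (((Q ∨ P) ∨ P) ∨ (not (Q → (P ∧ P)) ∨ not Q)) = max(0.25, 0) = 0.25
Checking all 25 assignments confirms none give a value below 0.25.

0.25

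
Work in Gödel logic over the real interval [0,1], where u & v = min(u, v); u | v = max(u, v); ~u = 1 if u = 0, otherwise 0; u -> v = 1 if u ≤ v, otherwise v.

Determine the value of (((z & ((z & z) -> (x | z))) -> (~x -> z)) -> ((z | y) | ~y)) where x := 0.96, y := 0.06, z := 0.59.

0.59

(z & z) = min(0.59, 0.59) = 0.59
(x | z) = max(0.96, 0.59) = 0.96
((z & z) -> (x | z)): 0.59 ≤ 0.96, so result = 1
(z & ((z & z) -> (x | z))) = min(0.59, 1) = 0.59
~x: Gödel ¬ of 0.96 = 0 (operand ≠ 0)
(~x -> z): 0 ≤ 0.59, so result = 1
((z & ((z & z) -> (x | z))) -> (~x -> z)): 0.59 ≤ 1, so result = 1
(z | y) = max(0.59, 0.06) = 0.59
~y: Gödel ¬ of 0.06 = 0 (operand ≠ 0)
((z | y) | ~y) = max(0.59, 0) = 0.59
(((z & ((z & z) -> (x | z))) -> (~x -> z)) -> ((z | y) | ~y)): 1 > 0.59, so result = 0.59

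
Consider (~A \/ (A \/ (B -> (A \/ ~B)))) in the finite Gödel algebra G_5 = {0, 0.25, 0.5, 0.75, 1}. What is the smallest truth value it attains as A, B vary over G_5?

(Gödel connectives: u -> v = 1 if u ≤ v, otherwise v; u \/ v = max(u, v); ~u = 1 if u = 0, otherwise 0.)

The minimum is attained at A = 0.25, B = 0.5:
  ~A: Gödel ¬ of 0.25 = 0 (operand ≠ 0)
  ~B: Gödel ¬ of 0.5 = 0 (operand ≠ 0)
  (A \/ ~B) = max(0.25, 0) = 0.25
  (B -> (A \/ ~B)): 0.5 > 0.25, so result = 0.25
  (A \/ (B -> (A \/ ~B))) = max(0.25, 0.25) = 0.25
  (~A \/ (A \/ (B -> (A \/ ~B)))) = max(0, 0.25) = 0.25
Checking all 25 assignments confirms none give a value below 0.25.

0.25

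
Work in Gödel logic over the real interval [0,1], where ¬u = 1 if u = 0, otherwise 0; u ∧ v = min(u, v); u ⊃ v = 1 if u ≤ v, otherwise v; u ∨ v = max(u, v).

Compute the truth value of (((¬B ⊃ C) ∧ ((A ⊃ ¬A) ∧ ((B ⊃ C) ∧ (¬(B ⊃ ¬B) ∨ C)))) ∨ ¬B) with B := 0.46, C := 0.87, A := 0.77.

0.00

¬B: Gödel ¬ of 0.46 = 0 (operand ≠ 0)
(¬B ⊃ C): 0 ≤ 0.87, so result = 1
¬A: Gödel ¬ of 0.77 = 0 (operand ≠ 0)
(A ⊃ ¬A): 0.77 > 0, so result = 0
(B ⊃ C): 0.46 ≤ 0.87, so result = 1
¬B: Gödel ¬ of 0.46 = 0 (operand ≠ 0)
(B ⊃ ¬B): 0.46 > 0, so result = 0
¬(B ⊃ ¬B): Gödel ¬ of 0 = 1 (operand is 0)
(¬(B ⊃ ¬B) ∨ C) = max(1, 0.87) = 1
((B ⊃ C) ∧ (¬(B ⊃ ¬B) ∨ C)) = min(1, 1) = 1
((A ⊃ ¬A) ∧ ((B ⊃ C) ∧ (¬(B ⊃ ¬B) ∨ C))) = min(0, 1) = 0
((¬B ⊃ C) ∧ ((A ⊃ ¬A) ∧ ((B ⊃ C) ∧ (¬(B ⊃ ¬B) ∨ C)))) = min(1, 0) = 0
¬B: Gödel ¬ of 0.46 = 0 (operand ≠ 0)
(((¬B ⊃ C) ∧ ((A ⊃ ¬A) ∧ ((B ⊃ C) ∧ (¬(B ⊃ ¬B) ∨ C)))) ∨ ¬B) = max(0, 0) = 0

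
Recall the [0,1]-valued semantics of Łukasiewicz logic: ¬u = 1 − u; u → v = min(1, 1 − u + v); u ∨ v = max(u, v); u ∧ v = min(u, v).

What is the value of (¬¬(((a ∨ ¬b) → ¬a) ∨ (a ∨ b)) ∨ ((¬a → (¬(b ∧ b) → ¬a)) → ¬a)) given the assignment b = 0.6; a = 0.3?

¬b: Łukasiewicz ¬ gives 1 − 0.6 = 0.4
(a ∨ ¬b) = max(0.3, 0.4) = 0.4
¬a: Łukasiewicz ¬ gives 1 − 0.3 = 0.7
((a ∨ ¬b) → ¬a): min(1, 1 − 0.4 + 0.7) = 1
(a ∨ b) = max(0.3, 0.6) = 0.6
(((a ∨ ¬b) → ¬a) ∨ (a ∨ b)) = max(1, 0.6) = 1
¬(((a ∨ ¬b) → ¬a) ∨ (a ∨ b)): Łukasiewicz ¬ gives 1 − 1 = 0
¬¬(((a ∨ ¬b) → ¬a) ∨ (a ∨ b)): Łukasiewicz ¬ gives 1 − 0 = 1
¬a: Łukasiewicz ¬ gives 1 − 0.3 = 0.7
(b ∧ b) = min(0.6, 0.6) = 0.6
¬(b ∧ b): Łukasiewicz ¬ gives 1 − 0.6 = 0.4
¬a: Łukasiewicz ¬ gives 1 − 0.3 = 0.7
(¬(b ∧ b) → ¬a): min(1, 1 − 0.4 + 0.7) = 1
(¬a → (¬(b ∧ b) → ¬a)): min(1, 1 − 0.7 + 1) = 1
¬a: Łukasiewicz ¬ gives 1 − 0.3 = 0.7
((¬a → (¬(b ∧ b) → ¬a)) → ¬a): min(1, 1 − 1 + 0.7) = 0.7
(¬¬(((a ∨ ¬b) → ¬a) ∨ (a ∨ b)) ∨ ((¬a → (¬(b ∧ b) → ¬a)) → ¬a)) = max(1, 0.7) = 1

1.00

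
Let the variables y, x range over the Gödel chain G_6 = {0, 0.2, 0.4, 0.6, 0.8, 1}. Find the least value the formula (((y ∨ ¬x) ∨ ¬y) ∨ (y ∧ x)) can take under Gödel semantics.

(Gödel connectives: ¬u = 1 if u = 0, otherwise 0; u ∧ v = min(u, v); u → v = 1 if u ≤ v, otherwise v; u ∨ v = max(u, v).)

The minimum is attained at y = 0.2, x = 0.2:
  ¬x: Gödel ¬ of 0.2 = 0 (operand ≠ 0)
  (y ∨ ¬x) = max(0.2, 0) = 0.2
  ¬y: Gödel ¬ of 0.2 = 0 (operand ≠ 0)
  ((y ∨ ¬x) ∨ ¬y) = max(0.2, 0) = 0.2
  (y ∧ x) = min(0.2, 0.2) = 0.2
  (((y ∨ ¬x) ∨ ¬y) ∨ (y ∧ x)) = max(0.2, 0.2) = 0.2
Checking all 36 assignments confirms none give a value below 0.20.

0.20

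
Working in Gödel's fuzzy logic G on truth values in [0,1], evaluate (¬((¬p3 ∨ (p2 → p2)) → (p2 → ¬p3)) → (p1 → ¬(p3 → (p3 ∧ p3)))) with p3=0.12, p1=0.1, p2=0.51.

0.00

¬p3: Gödel ¬ of 0.12 = 0 (operand ≠ 0)
(p2 → p2): 0.51 ≤ 0.51, so result = 1
(¬p3 ∨ (p2 → p2)) = max(0, 1) = 1
¬p3: Gödel ¬ of 0.12 = 0 (operand ≠ 0)
(p2 → ¬p3): 0.51 > 0, so result = 0
((¬p3 ∨ (p2 → p2)) → (p2 → ¬p3)): 1 > 0, so result = 0
¬((¬p3 ∨ (p2 → p2)) → (p2 → ¬p3)): Gödel ¬ of 0 = 1 (operand is 0)
(p3 ∧ p3) = min(0.12, 0.12) = 0.12
(p3 → (p3 ∧ p3)): 0.12 ≤ 0.12, so result = 1
¬(p3 → (p3 ∧ p3)): Gödel ¬ of 1 = 0 (operand ≠ 0)
(p1 → ¬(p3 → (p3 ∧ p3))): 0.1 > 0, so result = 0
(¬((¬p3 ∨ (p2 → p2)) → (p2 → ¬p3)) → (p1 → ¬(p3 → (p3 ∧ p3)))): 1 > 0, so result = 0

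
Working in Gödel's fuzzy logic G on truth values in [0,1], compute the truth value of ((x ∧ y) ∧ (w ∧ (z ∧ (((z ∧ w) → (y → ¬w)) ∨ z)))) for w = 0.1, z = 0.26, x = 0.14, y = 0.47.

0.10

(x ∧ y) = min(0.14, 0.47) = 0.14
(z ∧ w) = min(0.26, 0.1) = 0.1
¬w: Gödel ¬ of 0.1 = 0 (operand ≠ 0)
(y → ¬w): 0.47 > 0, so result = 0
((z ∧ w) → (y → ¬w)): 0.1 > 0, so result = 0
(((z ∧ w) → (y → ¬w)) ∨ z) = max(0, 0.26) = 0.26
(z ∧ (((z ∧ w) → (y → ¬w)) ∨ z)) = min(0.26, 0.26) = 0.26
(w ∧ (z ∧ (((z ∧ w) → (y → ¬w)) ∨ z))) = min(0.1, 0.26) = 0.1
((x ∧ y) ∧ (w ∧ (z ∧ (((z ∧ w) → (y → ¬w)) ∨ z)))) = min(0.14, 0.1) = 0.1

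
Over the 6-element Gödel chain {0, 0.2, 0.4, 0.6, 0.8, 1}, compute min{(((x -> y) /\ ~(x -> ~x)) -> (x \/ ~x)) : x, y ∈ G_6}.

The minimum is attained at x = 0.2, y = 0.2:
  (x -> y): 0.2 ≤ 0.2, so result = 1
  ~x: Gödel ¬ of 0.2 = 0 (operand ≠ 0)
  (x -> ~x): 0.2 > 0, so result = 0
  ~(x -> ~x): Gödel ¬ of 0 = 1 (operand is 0)
  ((x -> y) /\ ~(x -> ~x)) = min(1, 1) = 1
  ~x: Gödel ¬ of 0.2 = 0 (operand ≠ 0)
  (x \/ ~x) = max(0.2, 0) = 0.2
  (((x -> y) /\ ~(x -> ~x)) -> (x \/ ~x)): 1 > 0.2, so result = 0.2
Checking all 36 assignments confirms none give a value below 0.20.

0.20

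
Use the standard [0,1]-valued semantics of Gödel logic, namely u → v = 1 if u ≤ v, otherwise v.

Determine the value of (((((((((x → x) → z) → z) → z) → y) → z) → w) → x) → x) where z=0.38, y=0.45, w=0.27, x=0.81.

(x → x): 0.81 ≤ 0.81, so result = 1
((x → x) → z): 1 > 0.38, so result = 0.38
(((x → x) → z) → z): 0.38 ≤ 0.38, so result = 1
((((x → x) → z) → z) → z): 1 > 0.38, so result = 0.38
(((((x → x) → z) → z) → z) → y): 0.38 ≤ 0.45, so result = 1
((((((x → x) → z) → z) → z) → y) → z): 1 > 0.38, so result = 0.38
(((((((x → x) → z) → z) → z) → y) → z) → w): 0.38 > 0.27, so result = 0.27
((((((((x → x) → z) → z) → z) → y) → z) → w) → x): 0.27 ≤ 0.81, so result = 1
(((((((((x → x) → z) → z) → z) → y) → z) → w) → x) → x): 1 > 0.81, so result = 0.81

0.81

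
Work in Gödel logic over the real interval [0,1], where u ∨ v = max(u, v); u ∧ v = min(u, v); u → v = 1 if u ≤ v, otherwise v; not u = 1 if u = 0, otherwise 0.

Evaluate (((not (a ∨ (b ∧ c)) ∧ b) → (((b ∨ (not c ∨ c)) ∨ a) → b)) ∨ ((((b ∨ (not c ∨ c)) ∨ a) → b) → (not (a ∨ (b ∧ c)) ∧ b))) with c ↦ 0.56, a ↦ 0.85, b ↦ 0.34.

1.00

(b ∧ c) = min(0.34, 0.56) = 0.34
(a ∨ (b ∧ c)) = max(0.85, 0.34) = 0.85
not (a ∨ (b ∧ c)): Gödel ¬ of 0.85 = 0 (operand ≠ 0)
(not (a ∨ (b ∧ c)) ∧ b) = min(0, 0.34) = 0
not c: Gödel ¬ of 0.56 = 0 (operand ≠ 0)
(not c ∨ c) = max(0, 0.56) = 0.56
(b ∨ (not c ∨ c)) = max(0.34, 0.56) = 0.56
((b ∨ (not c ∨ c)) ∨ a) = max(0.56, 0.85) = 0.85
(((b ∨ (not c ∨ c)) ∨ a) → b): 0.85 > 0.34, so result = 0.34
((not (a ∨ (b ∧ c)) ∧ b) → (((b ∨ (not c ∨ c)) ∨ a) → b)): 0 ≤ 0.34, so result = 1
not c: Gödel ¬ of 0.56 = 0 (operand ≠ 0)
(not c ∨ c) = max(0, 0.56) = 0.56
(b ∨ (not c ∨ c)) = max(0.34, 0.56) = 0.56
((b ∨ (not c ∨ c)) ∨ a) = max(0.56, 0.85) = 0.85
(((b ∨ (not c ∨ c)) ∨ a) → b): 0.85 > 0.34, so result = 0.34
(b ∧ c) = min(0.34, 0.56) = 0.34
(a ∨ (b ∧ c)) = max(0.85, 0.34) = 0.85
not (a ∨ (b ∧ c)): Gödel ¬ of 0.85 = 0 (operand ≠ 0)
(not (a ∨ (b ∧ c)) ∧ b) = min(0, 0.34) = 0
((((b ∨ (not c ∨ c)) ∨ a) → b) → (not (a ∨ (b ∧ c)) ∧ b)): 0.34 > 0, so result = 0
(((not (a ∨ (b ∧ c)) ∧ b) → (((b ∨ (not c ∨ c)) ∨ a) → b)) ∨ ((((b ∨ (not c ∨ c)) ∨ a) → b) → (not (a ∨ (b ∧ c)) ∧ b))) = max(1, 0) = 1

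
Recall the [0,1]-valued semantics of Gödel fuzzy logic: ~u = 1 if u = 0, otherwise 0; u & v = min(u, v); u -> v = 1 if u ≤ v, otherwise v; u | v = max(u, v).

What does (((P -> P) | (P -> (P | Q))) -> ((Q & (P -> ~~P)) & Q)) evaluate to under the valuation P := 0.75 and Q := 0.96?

0.96

(P -> P): 0.75 ≤ 0.75, so result = 1
(P | Q) = max(0.75, 0.96) = 0.96
(P -> (P | Q)): 0.75 ≤ 0.96, so result = 1
((P -> P) | (P -> (P | Q))) = max(1, 1) = 1
~P: Gödel ¬ of 0.75 = 0 (operand ≠ 0)
~~P: Gödel ¬ of 0 = 1 (operand is 0)
(P -> ~~P): 0.75 ≤ 1, so result = 1
(Q & (P -> ~~P)) = min(0.96, 1) = 0.96
((Q & (P -> ~~P)) & Q) = min(0.96, 0.96) = 0.96
(((P -> P) | (P -> (P | Q))) -> ((Q & (P -> ~~P)) & Q)): 1 > 0.96, so result = 0.96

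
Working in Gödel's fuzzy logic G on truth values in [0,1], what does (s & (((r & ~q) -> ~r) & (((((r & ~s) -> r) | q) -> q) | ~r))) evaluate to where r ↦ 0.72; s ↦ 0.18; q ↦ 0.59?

~q: Gödel ¬ of 0.59 = 0 (operand ≠ 0)
(r & ~q) = min(0.72, 0) = 0
~r: Gödel ¬ of 0.72 = 0 (operand ≠ 0)
((r & ~q) -> ~r): 0 ≤ 0, so result = 1
~s: Gödel ¬ of 0.18 = 0 (operand ≠ 0)
(r & ~s) = min(0.72, 0) = 0
((r & ~s) -> r): 0 ≤ 0.72, so result = 1
(((r & ~s) -> r) | q) = max(1, 0.59) = 1
((((r & ~s) -> r) | q) -> q): 1 > 0.59, so result = 0.59
~r: Gödel ¬ of 0.72 = 0 (operand ≠ 0)
(((((r & ~s) -> r) | q) -> q) | ~r) = max(0.59, 0) = 0.59
(((r & ~q) -> ~r) & (((((r & ~s) -> r) | q) -> q) | ~r)) = min(1, 0.59) = 0.59
(s & (((r & ~q) -> ~r) & (((((r & ~s) -> r) | q) -> q) | ~r))) = min(0.18, 0.59) = 0.18

0.18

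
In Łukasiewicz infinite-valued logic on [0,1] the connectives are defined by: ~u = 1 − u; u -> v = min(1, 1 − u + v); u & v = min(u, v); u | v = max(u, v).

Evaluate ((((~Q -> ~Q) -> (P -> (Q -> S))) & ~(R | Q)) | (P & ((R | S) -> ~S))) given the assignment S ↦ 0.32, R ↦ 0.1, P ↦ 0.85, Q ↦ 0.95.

0.85

~Q: Łukasiewicz ¬ gives 1 − 0.95 = 0.05
~Q: Łukasiewicz ¬ gives 1 − 0.95 = 0.05
(~Q -> ~Q): min(1, 1 − 0.05 + 0.05) = 1
(Q -> S): min(1, 1 − 0.95 + 0.32) = 0.37
(P -> (Q -> S)): min(1, 1 − 0.85 + 0.37) = 0.52
((~Q -> ~Q) -> (P -> (Q -> S))): min(1, 1 − 1 + 0.52) = 0.52
(R | Q) = max(0.1, 0.95) = 0.95
~(R | Q): Łukasiewicz ¬ gives 1 − 0.95 = 0.05
(((~Q -> ~Q) -> (P -> (Q -> S))) & ~(R | Q)) = min(0.52, 0.05) = 0.05
(R | S) = max(0.1, 0.32) = 0.32
~S: Łukasiewicz ¬ gives 1 − 0.32 = 0.68
((R | S) -> ~S): min(1, 1 − 0.32 + 0.68) = 1
(P & ((R | S) -> ~S)) = min(0.85, 1) = 0.85
((((~Q -> ~Q) -> (P -> (Q -> S))) & ~(R | Q)) | (P & ((R | S) -> ~S))) = max(0.05, 0.85) = 0.85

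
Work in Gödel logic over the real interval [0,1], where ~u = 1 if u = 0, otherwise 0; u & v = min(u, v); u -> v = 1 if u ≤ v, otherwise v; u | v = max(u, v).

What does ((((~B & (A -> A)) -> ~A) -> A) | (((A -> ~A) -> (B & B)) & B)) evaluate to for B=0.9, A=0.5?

~B: Gödel ¬ of 0.9 = 0 (operand ≠ 0)
(A -> A): 0.5 ≤ 0.5, so result = 1
(~B & (A -> A)) = min(0, 1) = 0
~A: Gödel ¬ of 0.5 = 0 (operand ≠ 0)
((~B & (A -> A)) -> ~A): 0 ≤ 0, so result = 1
(((~B & (A -> A)) -> ~A) -> A): 1 > 0.5, so result = 0.5
~A: Gödel ¬ of 0.5 = 0 (operand ≠ 0)
(A -> ~A): 0.5 > 0, so result = 0
(B & B) = min(0.9, 0.9) = 0.9
((A -> ~A) -> (B & B)): 0 ≤ 0.9, so result = 1
(((A -> ~A) -> (B & B)) & B) = min(1, 0.9) = 0.9
((((~B & (A -> A)) -> ~A) -> A) | (((A -> ~A) -> (B & B)) & B)) = max(0.5, 0.9) = 0.9

0.90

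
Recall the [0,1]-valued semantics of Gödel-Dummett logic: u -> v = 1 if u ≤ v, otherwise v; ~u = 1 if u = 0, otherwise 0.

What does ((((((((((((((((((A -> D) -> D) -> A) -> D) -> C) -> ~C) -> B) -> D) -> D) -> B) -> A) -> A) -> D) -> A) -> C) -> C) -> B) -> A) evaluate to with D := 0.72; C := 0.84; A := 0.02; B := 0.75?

(A -> D): 0.02 ≤ 0.72, so result = 1
((A -> D) -> D): 1 > 0.72, so result = 0.72
(((A -> D) -> D) -> A): 0.72 > 0.02, so result = 0.02
((((A -> D) -> D) -> A) -> D): 0.02 ≤ 0.72, so result = 1
(((((A -> D) -> D) -> A) -> D) -> C): 1 > 0.84, so result = 0.84
~C: Gödel ¬ of 0.84 = 0 (operand ≠ 0)
((((((A -> D) -> D) -> A) -> D) -> C) -> ~C): 0.84 > 0, so result = 0
(((((((A -> D) -> D) -> A) -> D) -> C) -> ~C) -> B): 0 ≤ 0.75, so result = 1
((((((((A -> D) -> D) -> A) -> D) -> C) -> ~C) -> B) -> D): 1 > 0.72, so result = 0.72
(((((((((A -> D) -> D) -> A) -> D) -> C) -> ~C) -> B) -> D) -> D): 0.72 ≤ 0.72, so result = 1
((((((((((A -> D) -> D) -> A) -> D) -> C) -> ~C) -> B) -> D) -> D) -> B): 1 > 0.75, so result = 0.75
(((((((((((A -> D) -> D) -> A) -> D) -> C) -> ~C) -> B) -> D) -> D) -> B) -> A): 0.75 > 0.02, so result = 0.02
((((((((((((A -> D) -> D) -> A) -> D) -> C) -> ~C) -> B) -> D) -> D) -> B) -> A) -> A): 0.02 ≤ 0.02, so result = 1
(((((((((((((A -> D) -> D) -> A) -> D) -> C) -> ~C) -> B) -> D) -> D) -> B) -> A) -> A) -> D): 1 > 0.72, so result = 0.72
((((((((((((((A -> D) -> D) -> A) -> D) -> C) -> ~C) -> B) -> D) -> D) -> B) -> A) -> A) -> D) -> A): 0.72 > 0.02, so result = 0.02
(((((((((((((((A -> D) -> D) -> A) -> D) -> C) -> ~C) -> B) -> D) -> D) -> B) -> A) -> A) -> D) -> A) -> C): 0.02 ≤ 0.84, so result = 1
((((((((((((((((A -> D) -> D) -> A) -> D) -> C) -> ~C) -> B) -> D) -> D) -> B) -> A) -> A) -> D) -> A) -> C) -> C): 1 > 0.84, so result = 0.84
(((((((((((((((((A -> D) -> D) -> A) -> D) -> C) -> ~C) -> B) -> D) -> D) -> B) -> A) -> A) -> D) -> A) -> C) -> C) -> B): 0.84 > 0.75, so result = 0.75
((((((((((((((((((A -> D) -> D) -> A) -> D) -> C) -> ~C) -> B) -> D) -> D) -> B) -> A) -> A) -> D) -> A) -> C) -> C) -> B) -> A): 0.75 > 0.02, so result = 0.02

0.02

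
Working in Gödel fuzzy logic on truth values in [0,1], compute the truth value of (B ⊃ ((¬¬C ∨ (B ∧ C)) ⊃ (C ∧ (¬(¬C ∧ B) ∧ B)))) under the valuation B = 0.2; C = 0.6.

1.00

¬C: Gödel ¬ of 0.6 = 0 (operand ≠ 0)
¬¬C: Gödel ¬ of 0 = 1 (operand is 0)
(B ∧ C) = min(0.2, 0.6) = 0.2
(¬¬C ∨ (B ∧ C)) = max(1, 0.2) = 1
¬C: Gödel ¬ of 0.6 = 0 (operand ≠ 0)
(¬C ∧ B) = min(0, 0.2) = 0
¬(¬C ∧ B): Gödel ¬ of 0 = 1 (operand is 0)
(¬(¬C ∧ B) ∧ B) = min(1, 0.2) = 0.2
(C ∧ (¬(¬C ∧ B) ∧ B)) = min(0.6, 0.2) = 0.2
((¬¬C ∨ (B ∧ C)) ⊃ (C ∧ (¬(¬C ∧ B) ∧ B))): 1 > 0.2, so result = 0.2
(B ⊃ ((¬¬C ∨ (B ∧ C)) ⊃ (C ∧ (¬(¬C ∧ B) ∧ B)))): 0.2 ≤ 0.2, so result = 1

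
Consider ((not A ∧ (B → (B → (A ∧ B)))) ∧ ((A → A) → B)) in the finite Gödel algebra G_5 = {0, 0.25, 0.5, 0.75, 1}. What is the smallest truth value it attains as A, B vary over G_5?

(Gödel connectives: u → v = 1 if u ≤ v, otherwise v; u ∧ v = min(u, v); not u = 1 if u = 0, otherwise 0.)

0.00

The minimum is attained at A = 0, B = 0:
  not A: Gödel ¬ of 0 = 1 (operand is 0)
  (A ∧ B) = min(0, 0) = 0
  (B → (A ∧ B)): 0 ≤ 0, so result = 1
  (B → (B → (A ∧ B))): 0 ≤ 1, so result = 1
  (not A ∧ (B → (B → (A ∧ B)))) = min(1, 1) = 1
  (A → A): 0 ≤ 0, so result = 1
  ((A → A) → B): 1 > 0, so result = 0
  ((not A ∧ (B → (B → (A ∧ B)))) ∧ ((A → A) → B)) = min(1, 0) = 0
Checking all 25 assignments confirms none give a value below 0.00.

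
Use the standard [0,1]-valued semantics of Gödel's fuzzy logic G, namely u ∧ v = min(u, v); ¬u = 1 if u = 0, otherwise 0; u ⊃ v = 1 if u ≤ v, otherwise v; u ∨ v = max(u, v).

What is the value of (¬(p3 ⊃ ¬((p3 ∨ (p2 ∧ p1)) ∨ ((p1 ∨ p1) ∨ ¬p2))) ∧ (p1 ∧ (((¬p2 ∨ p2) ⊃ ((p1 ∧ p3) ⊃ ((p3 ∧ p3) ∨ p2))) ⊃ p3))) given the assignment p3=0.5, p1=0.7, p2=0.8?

(p2 ∧ p1) = min(0.8, 0.7) = 0.7
(p3 ∨ (p2 ∧ p1)) = max(0.5, 0.7) = 0.7
(p1 ∨ p1) = max(0.7, 0.7) = 0.7
¬p2: Gödel ¬ of 0.8 = 0 (operand ≠ 0)
((p1 ∨ p1) ∨ ¬p2) = max(0.7, 0) = 0.7
((p3 ∨ (p2 ∧ p1)) ∨ ((p1 ∨ p1) ∨ ¬p2)) = max(0.7, 0.7) = 0.7
¬((p3 ∨ (p2 ∧ p1)) ∨ ((p1 ∨ p1) ∨ ¬p2)): Gödel ¬ of 0.7 = 0 (operand ≠ 0)
(p3 ⊃ ¬((p3 ∨ (p2 ∧ p1)) ∨ ((p1 ∨ p1) ∨ ¬p2))): 0.5 > 0, so result = 0
¬(p3 ⊃ ¬((p3 ∨ (p2 ∧ p1)) ∨ ((p1 ∨ p1) ∨ ¬p2))): Gödel ¬ of 0 = 1 (operand is 0)
¬p2: Gödel ¬ of 0.8 = 0 (operand ≠ 0)
(¬p2 ∨ p2) = max(0, 0.8) = 0.8
(p1 ∧ p3) = min(0.7, 0.5) = 0.5
(p3 ∧ p3) = min(0.5, 0.5) = 0.5
((p3 ∧ p3) ∨ p2) = max(0.5, 0.8) = 0.8
((p1 ∧ p3) ⊃ ((p3 ∧ p3) ∨ p2)): 0.5 ≤ 0.8, so result = 1
((¬p2 ∨ p2) ⊃ ((p1 ∧ p3) ⊃ ((p3 ∧ p3) ∨ p2))): 0.8 ≤ 1, so result = 1
(((¬p2 ∨ p2) ⊃ ((p1 ∧ p3) ⊃ ((p3 ∧ p3) ∨ p2))) ⊃ p3): 1 > 0.5, so result = 0.5
(p1 ∧ (((¬p2 ∨ p2) ⊃ ((p1 ∧ p3) ⊃ ((p3 ∧ p3) ∨ p2))) ⊃ p3)) = min(0.7, 0.5) = 0.5
(¬(p3 ⊃ ¬((p3 ∨ (p2 ∧ p1)) ∨ ((p1 ∨ p1) ∨ ¬p2))) ∧ (p1 ∧ (((¬p2 ∨ p2) ⊃ ((p1 ∧ p3) ⊃ ((p3 ∧ p3) ∨ p2))) ⊃ p3))) = min(1, 0.5) = 0.5

0.50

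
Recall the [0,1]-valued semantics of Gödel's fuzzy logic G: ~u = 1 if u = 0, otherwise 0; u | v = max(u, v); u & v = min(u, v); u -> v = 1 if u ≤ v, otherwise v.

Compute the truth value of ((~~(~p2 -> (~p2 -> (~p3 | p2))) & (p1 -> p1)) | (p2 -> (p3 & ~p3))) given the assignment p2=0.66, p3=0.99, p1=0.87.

1.00

~p2: Gödel ¬ of 0.66 = 0 (operand ≠ 0)
~p2: Gödel ¬ of 0.66 = 0 (operand ≠ 0)
~p3: Gödel ¬ of 0.99 = 0 (operand ≠ 0)
(~p3 | p2) = max(0, 0.66) = 0.66
(~p2 -> (~p3 | p2)): 0 ≤ 0.66, so result = 1
(~p2 -> (~p2 -> (~p3 | p2))): 0 ≤ 1, so result = 1
~(~p2 -> (~p2 -> (~p3 | p2))): Gödel ¬ of 1 = 0 (operand ≠ 0)
~~(~p2 -> (~p2 -> (~p3 | p2))): Gödel ¬ of 0 = 1 (operand is 0)
(p1 -> p1): 0.87 ≤ 0.87, so result = 1
(~~(~p2 -> (~p2 -> (~p3 | p2))) & (p1 -> p1)) = min(1, 1) = 1
~p3: Gödel ¬ of 0.99 = 0 (operand ≠ 0)
(p3 & ~p3) = min(0.99, 0) = 0
(p2 -> (p3 & ~p3)): 0.66 > 0, so result = 0
((~~(~p2 -> (~p2 -> (~p3 | p2))) & (p1 -> p1)) | (p2 -> (p3 & ~p3))) = max(1, 0) = 1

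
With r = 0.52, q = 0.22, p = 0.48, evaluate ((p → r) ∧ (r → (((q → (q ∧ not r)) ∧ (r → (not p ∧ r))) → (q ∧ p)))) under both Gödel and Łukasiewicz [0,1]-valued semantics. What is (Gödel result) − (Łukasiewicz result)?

0.30

Gödel evaluation:
  (p → r): 0.48 ≤ 0.52, so result = 1
  not r: Gödel ¬ of 0.52 = 0 (operand ≠ 0)
  (q ∧ not r) = min(0.22, 0) = 0
  (q → (q ∧ not r)): 0.22 > 0, so result = 0
  not p: Gödel ¬ of 0.48 = 0 (operand ≠ 0)
  (not p ∧ r) = min(0, 0.52) = 0
  (r → (not p ∧ r)): 0.52 > 0, so result = 0
  ((q → (q ∧ not r)) ∧ (r → (not p ∧ r))) = min(0, 0) = 0
  (q ∧ p) = min(0.22, 0.48) = 0.22
  (((q → (q ∧ not r)) ∧ (r → (not p ∧ r))) → (q ∧ p)): 0 ≤ 0.22, so result = 1
  (r → (((q → (q ∧ not r)) ∧ (r → (not p ∧ r))) → (q ∧ p))): 0.52 ≤ 1, so result = 1
  ((p → r) ∧ (r → (((q → (q ∧ not r)) ∧ (r → (not p ∧ r))) → (q ∧ p)))) = min(1, 1) = 1
  Gödel value = 1
Łukasiewicz evaluation:
  (p → r): min(1, 1 − 0.48 + 0.52) = 1
  not r: Łukasiewicz ¬ gives 1 − 0.52 = 0.48
  (q ∧ not r) = min(0.22, 0.48) = 0.22
  (q → (q ∧ not r)): min(1, 1 − 0.22 + 0.22) = 1
  not p: Łukasiewicz ¬ gives 1 − 0.48 = 0.52
  (not p ∧ r) = min(0.52, 0.52) = 0.52
  (r → (not p ∧ r)): min(1, 1 − 0.52 + 0.52) = 1
  ((q → (q ∧ not r)) ∧ (r → (not p ∧ r))) = min(1, 1) = 1
  (q ∧ p) = min(0.22, 0.48) = 0.22
  (((q → (q ∧ not r)) ∧ (r → (not p ∧ r))) → (q ∧ p)): min(1, 1 − 1 + 0.22) = 0.22
  (r → (((q → (q ∧ not r)) ∧ (r → (not p ∧ r))) → (q ∧ p))): min(1, 1 − 0.52 + 0.22) = 0.7
  ((p → r) ∧ (r → (((q → (q ∧ not r)) ∧ (r → (not p ∧ r))) → (q ∧ p)))) = min(1, 0.7) = 0.7
  Łukasiewicz value = 0.7
Difference: 1 − 0.7 = 0.30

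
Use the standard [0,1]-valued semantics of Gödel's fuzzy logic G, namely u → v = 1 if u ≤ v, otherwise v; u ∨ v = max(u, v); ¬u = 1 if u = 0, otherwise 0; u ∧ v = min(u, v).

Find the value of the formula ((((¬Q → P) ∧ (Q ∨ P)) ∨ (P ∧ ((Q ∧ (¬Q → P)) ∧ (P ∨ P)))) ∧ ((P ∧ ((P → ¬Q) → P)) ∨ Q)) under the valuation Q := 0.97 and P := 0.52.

0.97

¬Q: Gödel ¬ of 0.97 = 0 (operand ≠ 0)
(¬Q → P): 0 ≤ 0.52, so result = 1
(Q ∨ P) = max(0.97, 0.52) = 0.97
((¬Q → P) ∧ (Q ∨ P)) = min(1, 0.97) = 0.97
¬Q: Gödel ¬ of 0.97 = 0 (operand ≠ 0)
(¬Q → P): 0 ≤ 0.52, so result = 1
(Q ∧ (¬Q → P)) = min(0.97, 1) = 0.97
(P ∨ P) = max(0.52, 0.52) = 0.52
((Q ∧ (¬Q → P)) ∧ (P ∨ P)) = min(0.97, 0.52) = 0.52
(P ∧ ((Q ∧ (¬Q → P)) ∧ (P ∨ P))) = min(0.52, 0.52) = 0.52
(((¬Q → P) ∧ (Q ∨ P)) ∨ (P ∧ ((Q ∧ (¬Q → P)) ∧ (P ∨ P)))) = max(0.97, 0.52) = 0.97
¬Q: Gödel ¬ of 0.97 = 0 (operand ≠ 0)
(P → ¬Q): 0.52 > 0, so result = 0
((P → ¬Q) → P): 0 ≤ 0.52, so result = 1
(P ∧ ((P → ¬Q) → P)) = min(0.52, 1) = 0.52
((P ∧ ((P → ¬Q) → P)) ∨ Q) = max(0.52, 0.97) = 0.97
((((¬Q → P) ∧ (Q ∨ P)) ∨ (P ∧ ((Q ∧ (¬Q → P)) ∧ (P ∨ P)))) ∧ ((P ∧ ((P → ¬Q) → P)) ∨ Q)) = min(0.97, 0.97) = 0.97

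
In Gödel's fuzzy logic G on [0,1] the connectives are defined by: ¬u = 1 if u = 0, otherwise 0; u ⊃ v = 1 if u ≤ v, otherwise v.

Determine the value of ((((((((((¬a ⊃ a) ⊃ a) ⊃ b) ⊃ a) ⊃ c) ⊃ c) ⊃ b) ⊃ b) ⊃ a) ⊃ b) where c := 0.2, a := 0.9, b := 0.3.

¬a: Gödel ¬ of 0.9 = 0 (operand ≠ 0)
(¬a ⊃ a): 0 ≤ 0.9, so result = 1
((¬a ⊃ a) ⊃ a): 1 > 0.9, so result = 0.9
(((¬a ⊃ a) ⊃ a) ⊃ b): 0.9 > 0.3, so result = 0.3
((((¬a ⊃ a) ⊃ a) ⊃ b) ⊃ a): 0.3 ≤ 0.9, so result = 1
(((((¬a ⊃ a) ⊃ a) ⊃ b) ⊃ a) ⊃ c): 1 > 0.2, so result = 0.2
((((((¬a ⊃ a) ⊃ a) ⊃ b) ⊃ a) ⊃ c) ⊃ c): 0.2 ≤ 0.2, so result = 1
(((((((¬a ⊃ a) ⊃ a) ⊃ b) ⊃ a) ⊃ c) ⊃ c) ⊃ b): 1 > 0.3, so result = 0.3
((((((((¬a ⊃ a) ⊃ a) ⊃ b) ⊃ a) ⊃ c) ⊃ c) ⊃ b) ⊃ b): 0.3 ≤ 0.3, so result = 1
(((((((((¬a ⊃ a) ⊃ a) ⊃ b) ⊃ a) ⊃ c) ⊃ c) ⊃ b) ⊃ b) ⊃ a): 1 > 0.9, so result = 0.9
((((((((((¬a ⊃ a) ⊃ a) ⊃ b) ⊃ a) ⊃ c) ⊃ c) ⊃ b) ⊃ b) ⊃ a) ⊃ b): 0.9 > 0.3, so result = 0.3

0.30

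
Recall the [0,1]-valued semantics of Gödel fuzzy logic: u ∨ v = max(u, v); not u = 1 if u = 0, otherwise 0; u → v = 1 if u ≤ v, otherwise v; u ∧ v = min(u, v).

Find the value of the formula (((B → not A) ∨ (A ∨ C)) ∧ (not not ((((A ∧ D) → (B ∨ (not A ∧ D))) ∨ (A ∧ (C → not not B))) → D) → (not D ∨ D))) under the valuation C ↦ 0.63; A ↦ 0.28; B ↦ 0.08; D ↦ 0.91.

0.63

not A: Gödel ¬ of 0.28 = 0 (operand ≠ 0)
(B → not A): 0.08 > 0, so result = 0
(A ∨ C) = max(0.28, 0.63) = 0.63
((B → not A) ∨ (A ∨ C)) = max(0, 0.63) = 0.63
(A ∧ D) = min(0.28, 0.91) = 0.28
not A: Gödel ¬ of 0.28 = 0 (operand ≠ 0)
(not A ∧ D) = min(0, 0.91) = 0
(B ∨ (not A ∧ D)) = max(0.08, 0) = 0.08
((A ∧ D) → (B ∨ (not A ∧ D))): 0.28 > 0.08, so result = 0.08
not B: Gödel ¬ of 0.08 = 0 (operand ≠ 0)
not not B: Gödel ¬ of 0 = 1 (operand is 0)
(C → not not B): 0.63 ≤ 1, so result = 1
(A ∧ (C → not not B)) = min(0.28, 1) = 0.28
(((A ∧ D) → (B ∨ (not A ∧ D))) ∨ (A ∧ (C → not not B))) = max(0.08, 0.28) = 0.28
((((A ∧ D) → (B ∨ (not A ∧ D))) ∨ (A ∧ (C → not not B))) → D): 0.28 ≤ 0.91, so result = 1
not ((((A ∧ D) → (B ∨ (not A ∧ D))) ∨ (A ∧ (C → not not B))) → D): Gödel ¬ of 1 = 0 (operand ≠ 0)
not not ((((A ∧ D) → (B ∨ (not A ∧ D))) ∨ (A ∧ (C → not not B))) → D): Gödel ¬ of 0 = 1 (operand is 0)
not D: Gödel ¬ of 0.91 = 0 (operand ≠ 0)
(not D ∨ D) = max(0, 0.91) = 0.91
(not not ((((A ∧ D) → (B ∨ (not A ∧ D))) ∨ (A ∧ (C → not not B))) → D) → (not D ∨ D)): 1 > 0.91, so result = 0.91
(((B → not A) ∨ (A ∨ C)) ∧ (not not ((((A ∧ D) → (B ∨ (not A ∧ D))) ∨ (A ∧ (C → not not B))) → D) → (not D ∨ D))) = min(0.63, 0.91) = 0.63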